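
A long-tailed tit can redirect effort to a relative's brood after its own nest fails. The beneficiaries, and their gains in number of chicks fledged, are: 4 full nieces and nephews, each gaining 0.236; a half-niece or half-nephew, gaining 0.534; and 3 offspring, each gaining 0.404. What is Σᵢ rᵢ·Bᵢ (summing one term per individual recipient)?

0.90875

r to a full niece or nephew = 1/4 (full aunt/uncle↔niece/nephew: two paths of length 3 through the shared grandparent pair: r = 2·(1/2)^3 = 1/4).
r to a half-niece or half-nephew = 0.125 (half-aunt/uncle↔niece/nephew: one path of length 3: r = (1/2)^3 = 1/8).
r to an offspring = 1/2 (one parent–offspring link: r = (1/2)^1 = 1/2).
Summing one r·B term per recipient: 4·0.25·0.236 + 1·0.125·0.534 + 3·0.5·0.404 = 0.90875.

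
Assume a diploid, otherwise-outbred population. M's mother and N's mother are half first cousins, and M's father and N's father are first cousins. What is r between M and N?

0.046875

With two independent routes of shared ancestry, r is the sum of the two contributions.
M and N are related in two ways: half second cousins through their mothers (r = 1/64) and second cousins through their fathers (r = 1/32).
r = 1/64 + 1/32 = 0.046875.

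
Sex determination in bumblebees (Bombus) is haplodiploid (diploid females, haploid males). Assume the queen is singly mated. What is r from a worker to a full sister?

0.75

Haplodiploid full sisters inherit their father's entire haploid genome identically (contributing 1/2) and on average half of their mother's contribution (1/2 · 1/2 = 1/4); r = 1/2 + 1/4 = 3/4.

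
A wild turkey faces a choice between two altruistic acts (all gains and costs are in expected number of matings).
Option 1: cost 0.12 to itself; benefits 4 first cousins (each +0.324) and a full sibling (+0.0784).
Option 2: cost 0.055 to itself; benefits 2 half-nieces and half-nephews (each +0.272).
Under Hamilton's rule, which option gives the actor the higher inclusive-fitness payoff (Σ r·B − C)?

Option 1

Option 1: r to a first cousin = 0.125.
Option 1: r to a full sibling = 0.5.
Option 1: Σ r·B − C = (4·0.125·0.324 + 1·0.5·0.0784) − 0.12 = 0.0812.
Option 2: r to a half-niece or half-nephew = 0.125.
Option 2: Σ r·B − C = (2·0.125·0.272) − 0.055 = 0.013.
Option 1 has the higher net inclusive-fitness payoff.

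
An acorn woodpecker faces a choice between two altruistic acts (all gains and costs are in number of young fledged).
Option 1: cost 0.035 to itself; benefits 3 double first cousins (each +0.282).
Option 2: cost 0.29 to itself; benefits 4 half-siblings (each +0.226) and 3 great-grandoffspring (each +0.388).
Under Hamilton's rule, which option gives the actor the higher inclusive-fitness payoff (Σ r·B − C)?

Option 1

Option 1: r to a double first cousin = 0.25.
Option 1: Σ r·B − C = (3·0.25·0.282) − 0.035 = 0.1765.
Option 2: r to a half-sibling = 0.25.
Option 2: r to a great-grandoffspring = 0.125.
Option 2: Σ r·B − C = (4·0.25·0.226 + 3·0.125·0.388) − 0.29 = 0.0815.
Option 1 has the higher net inclusive-fitness payoff.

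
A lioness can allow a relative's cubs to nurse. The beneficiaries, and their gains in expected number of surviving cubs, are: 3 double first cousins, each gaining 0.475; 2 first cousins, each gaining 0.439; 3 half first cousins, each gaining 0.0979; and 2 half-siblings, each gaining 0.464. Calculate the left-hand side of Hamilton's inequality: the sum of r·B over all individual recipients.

r to a double first cousin = 0.25 (double first cousins share both grandparent pairs — four paths of length 4: r = 4·(1/2)^4 = 1/4).
r to a first cousin = 1/8 (first cousins share one grandparent pair — two paths of length 4: r = 2·(1/2)^4 = 1/8).
r to a half first cousin = 1/16 (half first cousins share one grandparent — one path of length 4: r = (1/2)^4 = 1/16).
r to a half-sibling = 1/4 (half-sibs share one parent — one path of length 2: r = (1/2)^2 = 1/4).
Summing one r·B term per recipient: 3·0.25·0.475 + 2·0.125·0.439 + 3·0.0625·0.0979 + 2·0.25·0.464 = 0.71635625.

0.71635625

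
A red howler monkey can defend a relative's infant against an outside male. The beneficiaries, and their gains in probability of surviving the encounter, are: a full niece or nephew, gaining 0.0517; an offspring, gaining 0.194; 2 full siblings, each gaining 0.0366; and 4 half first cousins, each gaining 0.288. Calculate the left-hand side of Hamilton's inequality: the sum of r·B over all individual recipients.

r to a full niece or nephew = 1/4 (full aunt/uncle↔niece/nephew: two paths of length 3 through the shared grandparent pair: r = 2·(1/2)^3 = 1/4).
r to an offspring = 0.5 (one parent–offspring link: r = (1/2)^1 = 1/2).
r to a full sibling = 1/2 (full sibs share both parents — two paths of length 2: r = 2·(1/2)^2 = 1/2).
r to a half first cousin = 1/16 (half first cousins share one grandparent — one path of length 4: r = (1/2)^4 = 1/16).
Summing one r·B term per recipient: 1·0.25·0.0517 + 1·0.5·0.194 + 2·0.5·0.0366 + 4·0.0625·0.288 = 0.218525.

0.218525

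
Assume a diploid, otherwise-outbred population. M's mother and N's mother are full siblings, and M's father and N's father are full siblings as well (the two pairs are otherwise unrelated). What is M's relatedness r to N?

0.25

Independent pedigree routes through distinct common ancestors add.
M and N are related in two ways: first cousins through their mothers (r = 1/8) and first cousins through their fathers (r = 1/8) — i.e. double first cousins.
r = 1/8 + 1/8 = 0.25.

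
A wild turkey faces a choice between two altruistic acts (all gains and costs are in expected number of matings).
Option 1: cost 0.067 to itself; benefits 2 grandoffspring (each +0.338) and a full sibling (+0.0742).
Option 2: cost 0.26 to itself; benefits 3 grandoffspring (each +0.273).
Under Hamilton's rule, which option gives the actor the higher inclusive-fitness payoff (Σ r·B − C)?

Option 1: r to a grandoffspring = 0.25.
Option 1: r to a full sibling = 0.5.
Option 1: Σ r·B − C = (2·0.25·0.338 + 1·0.5·0.0742) − 0.067 = 0.1391.
Option 2: r to a grandoffspring = 0.25.
Option 2: Σ r·B − C = (3·0.25·0.273) − 0.26 = -0.05525.
Option 1 has the higher net inclusive-fitness payoff.

Option 1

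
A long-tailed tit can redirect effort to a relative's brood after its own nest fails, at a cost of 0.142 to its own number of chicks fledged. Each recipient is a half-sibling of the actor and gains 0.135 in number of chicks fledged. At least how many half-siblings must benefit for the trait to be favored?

5

r to a half-sibling = 1/4 (half-sibs share one parent — one path of length 2: r = (1/2)^2 = 1/4).
Hamilton's rule: n·r·B > C  ⇒  n > C/(r·B) = 0.142/(0.25·0.135) = 4.207.
The smallest integer exceeding 4.207 is 5.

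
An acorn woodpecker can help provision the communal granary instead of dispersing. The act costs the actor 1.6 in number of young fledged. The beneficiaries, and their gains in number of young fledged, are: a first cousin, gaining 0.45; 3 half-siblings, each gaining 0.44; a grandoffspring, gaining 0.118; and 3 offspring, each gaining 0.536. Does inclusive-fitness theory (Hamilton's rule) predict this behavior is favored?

Hamilton's rule: the trait is favored when the sum of r·B over every recipient exceeds the actor's cost C.
r to a first cousin = 1/8 (first cousins share one grandparent pair — two paths of length 4: r = 2·(1/2)^4 = 1/8).
r to a half-sibling = 1/4 (half-sibs share one parent — one path of length 2: r = (1/2)^2 = 1/4).
r to a grandoffspring = 1/4 (two parent–offspring links: r = (1/2)^2 = 1/4).
r to an offspring = 1/2 (one parent–offspring link: r = (1/2)^1 = 1/2).
Summing one r·B term per recipient: 1·0.125·0.45 + 3·0.25·0.44 + 1·0.25·0.118 + 3·0.5·0.536 = 1.21975.
1.21975 < 1.6: the indirect benefit is less than the cost.

No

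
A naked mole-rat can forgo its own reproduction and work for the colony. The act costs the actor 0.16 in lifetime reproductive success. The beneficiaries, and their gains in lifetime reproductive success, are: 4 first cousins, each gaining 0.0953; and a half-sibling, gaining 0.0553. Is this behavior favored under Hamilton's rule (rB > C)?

Hamilton's rule: the trait is favored when the sum of r·B over every recipient exceeds the actor's cost C.
r to a first cousin = 0.125 (first cousins share one grandparent pair — two paths of length 4: r = 2·(1/2)^4 = 1/8).
r to a half-sibling = 0.25 (half-sibs share one parent — one path of length 2: r = (1/2)^2 = 1/4).
Summing one r·B term per recipient: 4·0.125·0.0953 + 1·0.25·0.0553 = 0.061475.
0.061475 < 0.16: the indirect benefit is less than the cost.

No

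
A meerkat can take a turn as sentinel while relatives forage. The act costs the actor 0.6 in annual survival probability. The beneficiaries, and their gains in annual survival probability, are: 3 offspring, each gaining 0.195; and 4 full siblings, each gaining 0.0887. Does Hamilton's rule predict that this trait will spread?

No

Hamilton's rule: the trait is favored when the sum of r·B over every recipient exceeds the actor's cost C.
r to an offspring = 1/2 (one parent–offspring link: r = (1/2)^1 = 1/2).
r to a full sibling = 0.5 (full sibs share both parents — two paths of length 2: r = 2·(1/2)^2 = 1/2).
Summing one r·B term per recipient: 3·0.5·0.195 + 4·0.5·0.0887 = 0.4699.
0.4699 < 0.6: the indirect benefit is less than the cost.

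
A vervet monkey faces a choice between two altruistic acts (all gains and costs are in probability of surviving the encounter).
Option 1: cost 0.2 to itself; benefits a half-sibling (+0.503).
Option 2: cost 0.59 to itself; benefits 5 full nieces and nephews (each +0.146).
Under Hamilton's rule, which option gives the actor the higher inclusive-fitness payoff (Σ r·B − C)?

Option 1: r to a half-sibling = 0.25.
Option 1: Σ r·B − C = (1·0.25·0.503) − 0.2 = -0.07425.
Option 2: r to a full niece or nephew = 0.25.
Option 2: Σ r·B − C = (5·0.25·0.146) − 0.59 = -0.4075.
Option 1 has the higher net inclusive-fitness payoff.

Option 1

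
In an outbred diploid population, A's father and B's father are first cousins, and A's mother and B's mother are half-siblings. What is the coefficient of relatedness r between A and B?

Relatedness sums over independent paths through distinct common ancestors.
A and B are related in two ways: second cousins through their fathers (r = 1/32) and half first cousins through their mothers (r = 1/16).
r = 1/32 + 1/16 = 0.09375.

0.09375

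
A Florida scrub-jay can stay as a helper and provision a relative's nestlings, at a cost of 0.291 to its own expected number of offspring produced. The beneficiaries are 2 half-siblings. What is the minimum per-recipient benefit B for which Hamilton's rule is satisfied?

0.582

r to a half-sibling = 0.25 (half-sibs share one parent — one path of length 2: r = (1/2)^2 = 1/4).
Hamilton's rule with n recipients of equal r: n·r·B > C, so B > C/(n·r) = 0.291/(2·0.25) = 0.582.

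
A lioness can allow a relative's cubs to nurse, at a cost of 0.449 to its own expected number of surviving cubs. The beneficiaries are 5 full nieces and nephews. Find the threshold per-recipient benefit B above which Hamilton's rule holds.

0.3592

r to a full niece or nephew = 1/4 (full aunt/uncle↔niece/nephew: two paths of length 3 through the shared grandparent pair: r = 2·(1/2)^3 = 1/4).
Hamilton's rule with n recipients of equal r: n·r·B > C, so B > C/(n·r) = 0.449/(5·0.25) = 0.3592.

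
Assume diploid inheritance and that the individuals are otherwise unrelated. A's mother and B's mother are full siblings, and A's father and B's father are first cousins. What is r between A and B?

0.15625

Wright's path rule: contributions from independent ancestry routes add.
A and B are related in two ways: first cousins through their mothers (r = 1/8) and second cousins through their fathers (r = 1/32).
r = 1/8 + 1/32 = 5/32 = 0.15625.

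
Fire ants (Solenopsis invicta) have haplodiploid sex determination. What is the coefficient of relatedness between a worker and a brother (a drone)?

0.25

Her haploid brother carries none of their father's genes and a random half of their mother's genome; that half matches the maternal half of her own genome with probability 1/2: r = 1/2 · 1/2 = 1/4.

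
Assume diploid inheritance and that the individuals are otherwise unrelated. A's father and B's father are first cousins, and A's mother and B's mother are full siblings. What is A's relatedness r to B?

Independent pedigree routes through distinct common ancestors add.
A and B are related in two ways: second cousins through their fathers (r = 1/32) and first cousins through their mothers (r = 1/8).
r = 1/32 + 1/8 = 5/32 = 0.15625.

0.15625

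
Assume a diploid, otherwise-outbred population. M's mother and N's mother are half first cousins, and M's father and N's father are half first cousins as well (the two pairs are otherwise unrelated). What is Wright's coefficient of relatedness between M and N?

Wright's path rule: contributions from independent ancestry routes add.
M and N are related in two ways: half second cousins through their mothers (r = 1/64) and half second cousins through their fathers (r = 1/64).
r = 1/64 + 1/64 = 0.03125.

0.03125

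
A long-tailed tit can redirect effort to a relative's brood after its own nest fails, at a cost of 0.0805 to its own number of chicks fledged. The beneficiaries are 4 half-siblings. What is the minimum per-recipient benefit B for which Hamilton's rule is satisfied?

r to a half-sibling = 1/4 (half-sibs share one parent — one path of length 2: r = (1/2)^2 = 1/4).
Hamilton's rule with n recipients of equal r: n·r·B > C, so B > C/(n·r) = 0.0805/(4·0.25) = 0.0805.

0.0805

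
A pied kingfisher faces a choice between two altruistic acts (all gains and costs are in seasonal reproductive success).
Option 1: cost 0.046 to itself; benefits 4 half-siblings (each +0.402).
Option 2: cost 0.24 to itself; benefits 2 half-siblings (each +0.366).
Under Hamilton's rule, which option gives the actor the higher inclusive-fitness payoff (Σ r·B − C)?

Option 1: r to a half-sibling = 0.25.
Option 1: Σ r·B − C = (4·0.25·0.402) − 0.046 = 0.356.
Option 2: r to a half-sibling = 0.25.
Option 2: Σ r·B − C = (2·0.25·0.366) − 0.24 = -0.057.
Option 1 has the higher net inclusive-fitness payoff.

Option 1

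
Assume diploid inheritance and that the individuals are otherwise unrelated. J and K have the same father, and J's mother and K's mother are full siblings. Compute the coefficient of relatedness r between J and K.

Relatedness sums over independent paths through distinct common ancestors.
J and K are related in two ways: half-sibs through their shared father (r = 1/4) and first cousins through their mothers (r = 1/8).
r = 1/4 + 1/8 = 3/8 = 0.375.

0.375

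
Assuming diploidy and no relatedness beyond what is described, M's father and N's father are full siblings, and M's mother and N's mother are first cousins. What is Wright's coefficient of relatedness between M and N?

Independent pedigree routes through distinct common ancestors add.
M and N are related in two ways: first cousins through their fathers (r = 1/8) and second cousins through their mothers (r = 1/32).
r = 1/8 + 1/32 = 5/32 = 0.15625.

0.15625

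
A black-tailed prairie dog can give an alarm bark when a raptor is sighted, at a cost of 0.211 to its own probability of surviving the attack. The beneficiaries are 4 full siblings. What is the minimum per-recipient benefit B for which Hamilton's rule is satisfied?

r to a full sibling = 0.5 (full sibs share both parents — two paths of length 2: r = 2·(1/2)^2 = 1/2).
Hamilton's rule with n recipients of equal r: n·r·B > C, so B > C/(n·r) = 0.211/(4·0.5) = 0.1055.

0.1055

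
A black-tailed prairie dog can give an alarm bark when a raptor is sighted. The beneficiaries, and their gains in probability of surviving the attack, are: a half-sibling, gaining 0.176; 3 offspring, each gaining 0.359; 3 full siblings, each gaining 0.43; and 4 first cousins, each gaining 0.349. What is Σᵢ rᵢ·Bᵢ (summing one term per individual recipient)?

1.402

r to a half-sibling = 1/4 (half-sibs share one parent — one path of length 2: r = (1/2)^2 = 1/4).
r to an offspring = 1/2 (one parent–offspring link: r = (1/2)^1 = 1/2).
r to a full sibling = 1/2 (full sibs share both parents — two paths of length 2: r = 2·(1/2)^2 = 1/2).
r to a first cousin = 0.125 (first cousins share one grandparent pair — two paths of length 4: r = 2·(1/2)^4 = 1/8).
Summing one r·B term per recipient: 1·0.25·0.176 + 3·0.5·0.359 + 3·0.5·0.43 + 4·0.125·0.349 = 1.402.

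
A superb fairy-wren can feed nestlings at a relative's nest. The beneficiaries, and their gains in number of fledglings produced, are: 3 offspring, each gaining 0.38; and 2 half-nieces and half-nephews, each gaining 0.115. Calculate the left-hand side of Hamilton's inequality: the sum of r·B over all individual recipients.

0.59875

r to an offspring = 1/2 (one parent–offspring link: r = (1/2)^1 = 1/2).
r to a half-niece or half-nephew = 0.125 (half-aunt/uncle↔niece/nephew: one path of length 3: r = (1/2)^3 = 1/8).
Summing one r·B term per recipient: 3·0.5·0.38 + 2·0.125·0.115 = 0.59875.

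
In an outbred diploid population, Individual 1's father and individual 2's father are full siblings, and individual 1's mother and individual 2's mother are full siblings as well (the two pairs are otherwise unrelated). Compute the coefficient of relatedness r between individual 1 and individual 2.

Wright's path rule: contributions from independent ancestry routes add.
Individual 1 and individual 2 are related in two ways: first cousins through their fathers (r = 1/8) and first cousins through their mothers (r = 1/8) — i.e. double first cousins.
r = 1/8 + 1/8 = 0.25.

0.25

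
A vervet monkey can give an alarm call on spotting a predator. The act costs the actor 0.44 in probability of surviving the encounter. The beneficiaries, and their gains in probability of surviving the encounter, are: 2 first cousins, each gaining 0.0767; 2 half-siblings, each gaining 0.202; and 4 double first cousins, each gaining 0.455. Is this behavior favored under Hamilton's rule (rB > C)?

Yes

Hamilton's rule: the trait is favored when the sum of r·B over every recipient exceeds the actor's cost C.
r to a first cousin = 0.125 (first cousins share one grandparent pair — two paths of length 4: r = 2·(1/2)^4 = 1/8).
r to a half-sibling = 1/4 (half-sibs share one parent — one path of length 2: r = (1/2)^2 = 1/4).
r to a double first cousin = 0.25 (double first cousins share both grandparent pairs — four paths of length 4: r = 4·(1/2)^4 = 1/4).
Summing one r·B term per recipient: 2·0.125·0.0767 + 2·0.25·0.202 + 4·0.25·0.455 = 0.575175.
0.575175 > 0.44: the indirect benefit exceeds the cost.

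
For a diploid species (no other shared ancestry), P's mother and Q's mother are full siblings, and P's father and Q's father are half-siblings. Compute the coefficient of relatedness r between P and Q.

0.1875

Relatedness sums over independent paths through distinct common ancestors.
P and Q are related in two ways: first cousins through their mothers (r = 1/8) and half first cousins through their fathers (r = 1/16).
r = 1/8 + 1/16 = 0.1875.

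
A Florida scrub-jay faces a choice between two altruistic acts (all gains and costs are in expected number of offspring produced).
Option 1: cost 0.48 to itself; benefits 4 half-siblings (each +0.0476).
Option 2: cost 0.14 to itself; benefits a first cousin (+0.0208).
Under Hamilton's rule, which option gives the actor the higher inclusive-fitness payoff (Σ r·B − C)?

Option 1: r to a half-sibling = 0.25.
Option 1: Σ r·B − C = (4·0.25·0.0476) − 0.48 = -0.4324.
Option 2: r to a first cousin = 0.125.
Option 2: Σ r·B − C = (1·0.125·0.0208) − 0.14 = -0.1374.
Option 2 has the higher net inclusive-fitness payoff.

Option 2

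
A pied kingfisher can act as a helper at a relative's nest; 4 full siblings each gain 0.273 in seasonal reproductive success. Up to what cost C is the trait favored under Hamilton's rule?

r to a full sibling = 1/2 (full sibs share both parents — two paths of length 2: r = 2·(1/2)^2 = 1/2).
Hamilton's rule: n·r·B > C, so the trait is favored while C < n·r·B = 4·0.5·0.273 = 0.546.

0.546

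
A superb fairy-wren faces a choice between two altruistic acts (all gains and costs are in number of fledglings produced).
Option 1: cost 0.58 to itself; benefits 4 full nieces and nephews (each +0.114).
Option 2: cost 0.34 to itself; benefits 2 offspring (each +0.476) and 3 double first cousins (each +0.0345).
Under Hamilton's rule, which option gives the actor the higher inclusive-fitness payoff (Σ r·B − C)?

Option 2

Option 1: r to a full niece or nephew = 0.25.
Option 1: Σ r·B − C = (4·0.25·0.114) − 0.58 = -0.466.
Option 2: r to an offspring = 0.5.
Option 2: r to a double first cousin = 0.25.
Option 2: Σ r·B − C = (2·0.5·0.476 + 3·0.25·0.0345) − 0.34 = 0.161875.
Option 2 has the higher net inclusive-fitness payoff.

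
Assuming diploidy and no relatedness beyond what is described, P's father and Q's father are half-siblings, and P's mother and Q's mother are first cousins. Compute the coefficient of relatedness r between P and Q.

Independent pedigree routes through distinct common ancestors add.
P and Q are related in two ways: half first cousins through their fathers (r = 1/16) and second cousins through their mothers (r = 1/32).
r = 1/16 + 1/32 = 0.09375.

0.09375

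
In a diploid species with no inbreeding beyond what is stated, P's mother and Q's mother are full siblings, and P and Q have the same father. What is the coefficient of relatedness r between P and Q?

Independent pedigree routes through distinct common ancestors add.
P and Q are related in two ways: first cousins through their mothers (r = 1/8) and half-sibs through their shared father (r = 1/4).
r = 1/8 + 1/4 = 0.375.

0.375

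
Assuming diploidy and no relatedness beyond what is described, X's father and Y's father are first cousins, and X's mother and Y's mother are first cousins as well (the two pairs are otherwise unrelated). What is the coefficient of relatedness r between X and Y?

0.0625

Wright's path rule: contributions from independent ancestry routes add.
X and Y are related in two ways: second cousins through their fathers (r = 1/32) and second cousins through their mothers (r = 1/32).
r = 1/32 + 1/32 = 1/16 = 0.0625.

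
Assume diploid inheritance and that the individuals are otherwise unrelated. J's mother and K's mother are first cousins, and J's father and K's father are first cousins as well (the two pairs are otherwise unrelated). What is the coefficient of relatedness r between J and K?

With two independent routes of shared ancestry, r is the sum of the two contributions.
J and K are related in two ways: second cousins through their mothers (r = 1/32) and second cousins through their fathers (r = 1/32).
r = 1/32 + 1/32 = 0.0625.

0.0625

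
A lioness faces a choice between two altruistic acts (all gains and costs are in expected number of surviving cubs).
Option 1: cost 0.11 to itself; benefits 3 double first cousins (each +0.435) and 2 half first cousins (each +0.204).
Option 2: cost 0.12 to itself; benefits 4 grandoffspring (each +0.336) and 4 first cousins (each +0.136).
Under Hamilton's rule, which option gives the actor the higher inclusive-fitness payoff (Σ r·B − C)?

Option 2

Option 1: r to a double first cousin = 0.25.
Option 1: r to a half first cousin = 0.0625.
Option 1: Σ r·B − C = (3·0.25·0.435 + 2·0.0625·0.204) − 0.11 = 0.24175.
Option 2: r to a grandoffspring = 0.25.
Option 2: r to a first cousin = 0.125.
Option 2: Σ r·B − C = (4·0.25·0.336 + 4·0.125·0.136) − 0.12 = 0.284.
Option 2 has the higher net inclusive-fitness payoff.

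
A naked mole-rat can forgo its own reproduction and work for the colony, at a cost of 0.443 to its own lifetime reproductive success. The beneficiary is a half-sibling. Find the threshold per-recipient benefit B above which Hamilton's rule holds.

1.772

r to a half-sibling = 0.25 (half-sibs share one parent — one path of length 2: r = (1/2)^2 = 1/4).
Hamilton's rule with n recipients of equal r: n·r·B > C, so B > C/(n·r) = 0.443/(1·0.25) = 1.772.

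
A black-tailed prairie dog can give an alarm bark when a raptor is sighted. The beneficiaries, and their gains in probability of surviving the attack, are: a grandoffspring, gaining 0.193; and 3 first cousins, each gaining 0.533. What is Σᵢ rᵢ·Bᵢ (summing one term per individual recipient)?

0.248125

r to a grandoffspring = 1/4 (two parent–offspring links: r = (1/2)^2 = 1/4).
r to a first cousin = 0.125 (first cousins share one grandparent pair — two paths of length 4: r = 2·(1/2)^4 = 1/8).
Summing one r·B term per recipient: 1·0.25·0.193 + 3·0.125·0.533 = 0.248125.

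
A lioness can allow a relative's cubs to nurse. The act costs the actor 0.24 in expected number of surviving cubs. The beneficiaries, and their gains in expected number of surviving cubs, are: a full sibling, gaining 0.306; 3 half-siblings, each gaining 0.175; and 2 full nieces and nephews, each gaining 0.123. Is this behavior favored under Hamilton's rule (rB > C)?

Yes

Hamilton's rule: the trait is favored when the sum of r·B over every recipient exceeds the actor's cost C.
r to a full sibling = 1/2 (full sibs share both parents — two paths of length 2: r = 2·(1/2)^2 = 1/2).
r to a half-sibling = 0.25 (half-sibs share one parent — one path of length 2: r = (1/2)^2 = 1/4).
r to a full niece or nephew = 1/4 (full aunt/uncle↔niece/nephew: two paths of length 3 through the shared grandparent pair: r = 2·(1/2)^3 = 1/4).
Summing one r·B term per recipient: 1·0.5·0.306 + 3·0.25·0.175 + 2·0.25·0.123 = 0.34575.
0.34575 > 0.24: the indirect benefit exceeds the cost.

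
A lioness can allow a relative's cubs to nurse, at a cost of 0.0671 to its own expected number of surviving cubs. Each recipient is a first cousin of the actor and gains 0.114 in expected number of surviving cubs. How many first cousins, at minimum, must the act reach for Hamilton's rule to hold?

r to a first cousin = 1/8 (first cousins share one grandparent pair — two paths of length 4: r = 2·(1/2)^4 = 1/8).
Hamilton's rule: n·r·B > C  ⇒  n > C/(r·B) = 0.0671/(0.125·0.114) = 4.709.
The smallest integer exceeding 4.709 is 5.

5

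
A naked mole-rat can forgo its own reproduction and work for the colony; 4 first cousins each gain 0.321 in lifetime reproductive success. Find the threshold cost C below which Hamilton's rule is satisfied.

r to a first cousin = 0.125 (first cousins share one grandparent pair — two paths of length 4: r = 2·(1/2)^4 = 1/8).
Hamilton's rule: n·r·B > C, so the trait is favored while C < n·r·B = 4·0.125·0.321 = 0.1605.

0.1605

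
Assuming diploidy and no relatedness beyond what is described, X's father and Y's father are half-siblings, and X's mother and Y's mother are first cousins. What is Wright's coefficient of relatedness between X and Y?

0.09375

With two independent routes of shared ancestry, r is the sum of the two contributions.
X and Y are related in two ways: half first cousins through their fathers (r = 1/16) and second cousins through their mothers (r = 1/32).
r = 1/16 + 1/32 = 3/32 = 0.09375.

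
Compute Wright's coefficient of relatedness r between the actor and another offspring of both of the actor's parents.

Each parent–offspring link contributes a factor of 1/2, and independent paths through distinct common ancestors add.
Full sibs share both parents — two paths of length 2: r = 2·(1/2)^2 = 1/2.

0.5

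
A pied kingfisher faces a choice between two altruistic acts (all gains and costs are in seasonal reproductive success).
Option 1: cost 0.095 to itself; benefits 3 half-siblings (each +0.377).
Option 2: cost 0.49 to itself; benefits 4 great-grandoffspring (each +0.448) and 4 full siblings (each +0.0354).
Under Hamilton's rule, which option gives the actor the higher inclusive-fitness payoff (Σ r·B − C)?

Option 1

Option 1: r to a half-sibling = 0.25.
Option 1: Σ r·B − C = (3·0.25·0.377) − 0.095 = 0.18775.
Option 2: r to a great-grandoffspring = 0.125.
Option 2: r to a full sibling = 0.5.
Option 2: Σ r·B − C = (4·0.125·0.448 + 4·0.5·0.0354) − 0.49 = -0.1952.
Option 1 has the higher net inclusive-fitness payoff.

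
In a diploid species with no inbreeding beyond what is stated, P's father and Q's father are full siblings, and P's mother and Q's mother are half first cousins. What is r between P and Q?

0.140625

Independent pedigree routes through distinct common ancestors add.
P and Q are related in two ways: first cousins through their fathers (r = 1/8) and half second cousins through their mothers (r = 1/64).
r = 1/8 + 1/64 = 0.140625.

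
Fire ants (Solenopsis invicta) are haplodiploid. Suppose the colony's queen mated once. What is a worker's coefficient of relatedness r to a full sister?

Haplodiploid full sisters inherit their father's entire haploid genome identically (contributing 1/2) and on average half of their mother's contribution (1/2 · 1/2 = 1/4); r = 1/2 + 1/4 = 3/4.

0.75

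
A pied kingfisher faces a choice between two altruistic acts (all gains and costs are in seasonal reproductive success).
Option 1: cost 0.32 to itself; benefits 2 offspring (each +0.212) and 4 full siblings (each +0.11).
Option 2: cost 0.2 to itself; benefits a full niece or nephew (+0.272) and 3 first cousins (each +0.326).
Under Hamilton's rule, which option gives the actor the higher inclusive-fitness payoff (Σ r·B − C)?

Option 1: r to an offspring = 0.5.
Option 1: r to a full sibling = 0.5.
Option 1: Σ r·B − C = (2·0.5·0.212 + 4·0.5·0.11) − 0.32 = 0.112.
Option 2: r to a full niece or nephew = 0.25.
Option 2: r to a first cousin = 0.125.
Option 2: Σ r·B − C = (1·0.25·0.272 + 3·0.125·0.326) − 0.2 = -0.00975.
Option 1 has the higher net inclusive-fitness payoff.

Option 1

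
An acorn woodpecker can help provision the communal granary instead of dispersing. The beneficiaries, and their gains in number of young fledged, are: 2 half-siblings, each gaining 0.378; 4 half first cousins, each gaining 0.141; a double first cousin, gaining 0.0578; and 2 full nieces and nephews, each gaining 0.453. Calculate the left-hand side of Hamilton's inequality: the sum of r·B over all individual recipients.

r to a half-sibling = 0.25 (half-sibs share one parent — one path of length 2: r = (1/2)^2 = 1/4).
r to a half first cousin = 1/16 (half first cousins share one grandparent — one path of length 4: r = (1/2)^4 = 1/16).
r to a double first cousin = 1/4 (double first cousins share both grandparent pairs — four paths of length 4: r = 4·(1/2)^4 = 1/4).
r to a full niece or nephew = 1/4 (full aunt/uncle↔niece/nephew: two paths of length 3 through the shared grandparent pair: r = 2·(1/2)^3 = 1/4).
Summing one r·B term per recipient: 2·0.25·0.378 + 4·0.0625·0.141 + 1·0.25·0.0578 + 2·0.25·0.453 = 0.4652.

0.4652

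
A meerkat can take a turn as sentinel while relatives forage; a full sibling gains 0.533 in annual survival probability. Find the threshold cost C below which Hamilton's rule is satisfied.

r to a full sibling = 1/2 (full sibs share both parents — two paths of length 2: r = 2·(1/2)^2 = 1/2).
Hamilton's rule: n·r·B > C, so the trait is favored while C < n·r·B = 1·0.5·0.533 = 0.2665.

0.2665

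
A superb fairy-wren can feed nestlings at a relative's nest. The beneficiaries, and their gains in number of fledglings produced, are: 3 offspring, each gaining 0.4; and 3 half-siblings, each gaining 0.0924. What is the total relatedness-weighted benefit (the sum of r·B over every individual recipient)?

0.6693

r to an offspring = 0.5 (one parent–offspring link: r = (1/2)^1 = 1/2).
r to a half-sibling = 1/4 (half-sibs share one parent — one path of length 2: r = (1/2)^2 = 1/4).
Summing one r·B term per recipient: 3·0.5·0.4 + 3·0.25·0.0924 = 0.6693.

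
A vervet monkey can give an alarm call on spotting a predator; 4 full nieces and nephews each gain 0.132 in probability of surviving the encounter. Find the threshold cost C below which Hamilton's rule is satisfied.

0.132

r to a full niece or nephew = 0.25 (full aunt/uncle↔niece/nephew: two paths of length 3 through the shared grandparent pair: r = 2·(1/2)^3 = 1/4).
Hamilton's rule: n·r·B > C, so the trait is favored while C < n·r·B = 4·0.25·0.132 = 0.132.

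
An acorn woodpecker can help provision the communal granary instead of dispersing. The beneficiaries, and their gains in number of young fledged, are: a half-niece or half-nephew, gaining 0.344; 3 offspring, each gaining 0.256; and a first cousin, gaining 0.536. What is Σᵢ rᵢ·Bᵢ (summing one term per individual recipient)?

0.494

r to a half-niece or half-nephew = 0.125 (half-aunt/uncle↔niece/nephew: one path of length 3: r = (1/2)^3 = 1/8).
r to an offspring = 1/2 (one parent–offspring link: r = (1/2)^1 = 1/2).
r to a first cousin = 0.125 (first cousins share one grandparent pair — two paths of length 4: r = 2·(1/2)^4 = 1/8).
Summing one r·B term per recipient: 1·0.125·0.344 + 3·0.5·0.256 + 1·0.125·0.536 = 0.494.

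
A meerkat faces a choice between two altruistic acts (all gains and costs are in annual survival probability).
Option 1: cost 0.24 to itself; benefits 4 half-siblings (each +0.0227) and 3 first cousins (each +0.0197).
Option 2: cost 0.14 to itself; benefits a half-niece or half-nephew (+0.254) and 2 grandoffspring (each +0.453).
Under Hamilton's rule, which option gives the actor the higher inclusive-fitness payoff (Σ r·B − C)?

Option 2

Option 1: r to a half-sibling = 0.25.
Option 1: r to a first cousin = 0.125.
Option 1: Σ r·B − C = (4·0.25·0.0227 + 3·0.125·0.0197) − 0.24 = -0.2099125.
Option 2: r to a half-niece or half-nephew = 0.125.
Option 2: r to a grandoffspring = 0.25.
Option 2: Σ r·B − C = (1·0.125·0.254 + 2·0.25·0.453) − 0.14 = 0.11825.
Option 2 has the higher net inclusive-fitness payoff.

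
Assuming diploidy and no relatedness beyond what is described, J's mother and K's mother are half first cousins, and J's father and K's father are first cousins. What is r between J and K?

0.046875

With two independent routes of shared ancestry, r is the sum of the two contributions.
J and K are related in two ways: half second cousins through their mothers (r = 1/64) and second cousins through their fathers (r = 1/32).
r = 1/64 + 1/32 = 0.046875.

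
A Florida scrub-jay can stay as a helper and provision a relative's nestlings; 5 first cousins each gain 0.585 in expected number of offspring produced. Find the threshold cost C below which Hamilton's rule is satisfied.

0.365625

r to a first cousin = 1/8 (first cousins share one grandparent pair — two paths of length 4: r = 2·(1/2)^4 = 1/8).
Hamilton's rule: n·r·B > C, so the trait is favored while C < n·r·B = 5·0.125·0.585 = 0.365625.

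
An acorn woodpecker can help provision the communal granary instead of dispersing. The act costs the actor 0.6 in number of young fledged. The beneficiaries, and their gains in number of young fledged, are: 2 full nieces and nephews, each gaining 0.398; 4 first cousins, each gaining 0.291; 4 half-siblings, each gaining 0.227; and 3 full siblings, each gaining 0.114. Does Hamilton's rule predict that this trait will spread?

Hamilton's rule: the trait is favored when the sum of r·B over every recipient exceeds the actor's cost C.
r to a full niece or nephew = 1/4 (full aunt/uncle↔niece/nephew: two paths of length 3 through the shared grandparent pair: r = 2·(1/2)^3 = 1/4).
r to a first cousin = 0.125 (first cousins share one grandparent pair — two paths of length 4: r = 2·(1/2)^4 = 1/8).
r to a half-sibling = 0.25 (half-sibs share one parent — one path of length 2: r = (1/2)^2 = 1/4).
r to a full sibling = 0.5 (full sibs share both parents — two paths of length 2: r = 2·(1/2)^2 = 1/2).
Summing one r·B term per recipient: 2·0.25·0.398 + 4·0.125·0.291 + 4·0.25·0.227 + 3·0.5·0.114 = 0.7425.
0.7425 > 0.6: the indirect benefit exceeds the cost.

Yes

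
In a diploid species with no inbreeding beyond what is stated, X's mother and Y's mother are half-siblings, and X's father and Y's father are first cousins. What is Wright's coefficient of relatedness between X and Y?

Relatedness sums over independent paths through distinct common ancestors.
X and Y are related in two ways: half first cousins through their mothers (r = 1/16) and second cousins through their fathers (r = 1/32).
r = 1/16 + 1/32 = 3/32 = 0.09375.

0.09375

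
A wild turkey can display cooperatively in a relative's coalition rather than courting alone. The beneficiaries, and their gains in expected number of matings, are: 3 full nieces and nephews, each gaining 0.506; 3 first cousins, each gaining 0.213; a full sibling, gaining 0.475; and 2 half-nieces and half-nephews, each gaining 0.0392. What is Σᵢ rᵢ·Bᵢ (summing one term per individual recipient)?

0.706675

r to a full niece or nephew = 1/4 (full aunt/uncle↔niece/nephew: two paths of length 3 through the shared grandparent pair: r = 2·(1/2)^3 = 1/4).
r to a first cousin = 0.125 (first cousins share one grandparent pair — two paths of length 4: r = 2·(1/2)^4 = 1/8).
r to a full sibling = 1/2 (full sibs share both parents — two paths of length 2: r = 2·(1/2)^2 = 1/2).
r to a half-niece or half-nephew = 1/8 (half-aunt/uncle↔niece/nephew: one path of length 3: r = (1/2)^3 = 1/8).
Summing one r·B term per recipient: 3·0.25·0.506 + 3·0.125·0.213 + 1·0.5·0.475 + 2·0.125·0.0392 = 0.706675.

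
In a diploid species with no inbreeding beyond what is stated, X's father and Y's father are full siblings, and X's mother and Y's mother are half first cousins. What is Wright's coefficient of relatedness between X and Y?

Relatedness sums over independent paths through distinct common ancestors.
X and Y are related in two ways: first cousins through their fathers (r = 1/8) and half second cousins through their mothers (r = 1/64).
r = 1/8 + 1/64 = 9/64 = 0.140625.

0.140625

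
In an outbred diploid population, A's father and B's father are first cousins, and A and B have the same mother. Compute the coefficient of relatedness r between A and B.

Independent pedigree routes through distinct common ancestors add.
A and B are related in two ways: second cousins through their fathers (r = 1/32) and half-sibs through their shared mother (r = 1/4).
r = 1/32 + 1/4 = 0.28125.

0.28125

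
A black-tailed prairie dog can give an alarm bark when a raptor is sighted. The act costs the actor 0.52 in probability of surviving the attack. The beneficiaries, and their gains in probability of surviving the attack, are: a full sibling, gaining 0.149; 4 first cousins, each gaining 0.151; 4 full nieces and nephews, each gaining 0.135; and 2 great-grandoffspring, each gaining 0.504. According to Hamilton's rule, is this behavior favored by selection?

No

Hamilton's rule: the trait is favored when the sum of r·B over every recipient exceeds the actor's cost C.
r to a full sibling = 1/2 (full sibs share both parents — two paths of length 2: r = 2·(1/2)^2 = 1/2).
r to a first cousin = 0.125 (first cousins share one grandparent pair — two paths of length 4: r = 2·(1/2)^4 = 1/8).
r to a full niece or nephew = 1/4 (full aunt/uncle↔niece/nephew: two paths of length 3 through the shared grandparent pair: r = 2·(1/2)^3 = 1/4).
r to a great-grandoffspring = 1/8 (three parent–offspring links: r = (1/2)^3 = 1/8).
Summing one r·B term per recipient: 1·0.5·0.149 + 4·0.125·0.151 + 4·0.25·0.135 + 2·0.125·0.504 = 0.411.
0.411 < 0.52: the indirect benefit is less than the cost.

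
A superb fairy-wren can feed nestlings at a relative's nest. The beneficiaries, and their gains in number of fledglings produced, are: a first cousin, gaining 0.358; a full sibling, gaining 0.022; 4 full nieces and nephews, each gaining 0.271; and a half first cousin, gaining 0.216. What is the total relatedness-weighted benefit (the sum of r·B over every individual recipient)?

r to a first cousin = 1/8 (first cousins share one grandparent pair — two paths of length 4: r = 2·(1/2)^4 = 1/8).
r to a full sibling = 1/2 (full sibs share both parents — two paths of length 2: r = 2·(1/2)^2 = 1/2).
r to a full niece or nephew = 0.25 (full aunt/uncle↔niece/nephew: two paths of length 3 through the shared grandparent pair: r = 2·(1/2)^3 = 1/4).
r to a half first cousin = 1/16 (half first cousins share one grandparent — one path of length 4: r = (1/2)^4 = 1/16).
Summing one r·B term per recipient: 1·0.125·0.358 + 1·0.5·0.022 + 4·0.25·0.271 + 1·0.0625·0.216 = 0.34025.

0.34025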